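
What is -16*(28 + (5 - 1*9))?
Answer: -384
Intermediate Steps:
-16*(28 + (5 - 1*9)) = -16*(28 + (5 - 9)) = -16*(28 - 4) = -16*24 = -384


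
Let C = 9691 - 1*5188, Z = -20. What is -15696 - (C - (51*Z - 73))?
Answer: -21292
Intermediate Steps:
C = 4503 (C = 9691 - 5188 = 4503)
-15696 - (C - (51*Z - 73)) = -15696 - (4503 - (51*(-20) - 73)) = -15696 - (4503 - (-1020 - 73)) = -15696 - (4503 - 1*(-1093)) = -15696 - (4503 + 1093) = -15696 - 1*5596 = -15696 - 5596 = -21292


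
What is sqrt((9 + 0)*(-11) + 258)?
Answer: sqrt(159) ≈ 12.610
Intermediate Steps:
sqrt((9 + 0)*(-11) + 258) = sqrt(9*(-11) + 258) = sqrt(-99 + 258) = sqrt(159)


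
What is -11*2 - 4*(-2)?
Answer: -14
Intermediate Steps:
-11*2 - 4*(-2) = -22 + 8 = -14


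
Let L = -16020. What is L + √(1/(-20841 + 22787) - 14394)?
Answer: -16020 + I*√54508866958/1946 ≈ -16020.0 + 119.97*I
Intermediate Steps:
L + √(1/(-20841 + 22787) - 14394) = -16020 + √(1/(-20841 + 22787) - 14394) = -16020 + √(1/1946 - 14394) = -16020 + √(-28010723/1946) = -16020 + I*√54508866958/1946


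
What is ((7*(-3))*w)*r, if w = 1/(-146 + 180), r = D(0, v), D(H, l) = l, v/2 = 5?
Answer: -105/17 ≈ -6.1765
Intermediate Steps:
v = 10 (v = 2*5 = 10)
r = 10
w = 1/34 ≈ 0.029412
((7*(-3))*w)*r = ((7*(-3))*(1/34))*10 = -21*1/34*10 = -21/34*10 = -105/17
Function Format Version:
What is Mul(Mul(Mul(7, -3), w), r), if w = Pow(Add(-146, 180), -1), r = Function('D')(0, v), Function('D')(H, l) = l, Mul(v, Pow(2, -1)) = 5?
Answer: Rational(-105, 17) ≈ -6.1765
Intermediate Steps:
v = 10 (v = Mul(2, 5) = 10)
r = 10
w = Rational(1, 34) (w = Pow(34, -1) = Rational(1, 34) ≈ 0.029412)
Mul(Mul(Mul(7, -3), w), r) = Mul(Mul(Mul(7, -3), Rational(1, 34)), 10) = Mul(Mul(-21, Rational(1, 34)), 10) = Mul(Rational(-21, 34), 10) = Rational(-105, 17)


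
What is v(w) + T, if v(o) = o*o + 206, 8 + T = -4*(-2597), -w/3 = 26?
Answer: 16670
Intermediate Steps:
w = -78 (w = -3*26 = -78)
T = 10380 (T = -8 - 4*(-2597) = -8 + 10388 = 10380)
v(o) = 206 + o**2 (v(o) = o**2 + 206 = 206 + o**2)
v(w) + T = (206 + (-78)**2) + 10380 = (206 + 6084) + 10380 = 6290 + 10380 = 16670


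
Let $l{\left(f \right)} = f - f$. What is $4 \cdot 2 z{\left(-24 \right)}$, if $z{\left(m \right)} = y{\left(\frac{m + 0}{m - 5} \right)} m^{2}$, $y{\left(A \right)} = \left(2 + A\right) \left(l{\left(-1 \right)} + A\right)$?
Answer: $\frac{9068544}{841} \approx 10783.0$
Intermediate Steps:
$l{\left(f \right)} = 0$
$y{\left(A \right)} = A \left(2 + A\right)$ ($y{\left(A \right)} = \left(2 + A\right) \left(0 + A\right) = \left(2 + A\right) A = A \left(2 + A\right)$)
$z{\left(m \right)} = \frac{m^{3} \left(2 + \frac{m}{-5 + m}\right)}{-5 + m}$ ($z{\left(m \right)} = \frac{m + 0}{m - 5} \left(2 + \frac{m + 0}{m - 5}\right) m^{2} = \frac{m}{-5 + m} \left(2 + \frac{m}{-5 + m}\right) m^{2} = \frac{m \left(2 + \frac{m}{-5 + m}\right)}{-5 + m} m^{2} = \frac{m^{3} \left(2 + \frac{m}{-5 + m}\right)}{-5 + m}$)
$4 \cdot 2 z{\left(-24 \right)} = 4 \cdot 2 \frac{\left(-24\right)^{3} \left(-10 + 3 \left(-24\right)\right)}{\left(-5 - 24\right)^{2}} = 8 \left(- \frac{13824 \left(-10 - 72\right)}{841}\right) = 8 \left(\left(-13824\right) \frac{1}{841} \left(-82\right)\right) = 8 \cdot \frac{1133568}{841} = \frac{9068544}{841}$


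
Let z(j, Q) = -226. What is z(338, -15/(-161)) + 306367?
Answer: 306141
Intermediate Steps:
z(338, -15/(-161)) + 306367 = -226 + 306367 = 306141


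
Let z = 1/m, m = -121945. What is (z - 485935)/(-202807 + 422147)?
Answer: -14814335894/6686854075 ≈ -2.2154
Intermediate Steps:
z = -1/121945 (z = 1/(-121945) = -1/121945 ≈ -8.2004e-6)
(z - 485935)/(-202807 + 422147) = (-1/121945 - 485935)/(-202807 + 422147) = -59257343576/121945/219340 = -59257343576/121945*1/219340 = -14814335894/6686854075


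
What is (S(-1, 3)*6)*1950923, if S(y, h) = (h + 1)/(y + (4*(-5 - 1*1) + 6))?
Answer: -46822152/19 ≈ -2.4643e+6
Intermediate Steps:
S(y, h) = (1 + h)/(-18 + y) (S(y, h) = (1 + h)/(y + (4*(-5 - 1) + 6)) = (1 + h)/(y + (4*(-6) + 6)) = (1 + h)/(y + (-24 + 6)) = (1 + h)/(y - 18) = (1 + h)/(-18 + y))
(S(-1, 3)*6)*1950923 = (((1 + 3)/(-18 - 1))*6)*1950923 = ((4/(-19))*6)*1950923 = (-1/19*4*6)*1950923 = -4/19*6*1950923 = -24/19*1950923 = -46822152/19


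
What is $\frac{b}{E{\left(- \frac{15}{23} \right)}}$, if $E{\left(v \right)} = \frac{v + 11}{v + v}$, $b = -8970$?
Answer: $\frac{134550}{119} \approx 1130.7$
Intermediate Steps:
$E{\left(v \right)} = \frac{11 + v}{2 v}$
$\frac{b}{E{\left(- \frac{15}{23} \right)}} = - \frac{8970}{\frac{1}{2} \frac{1}{\left(-15\right) \frac{1}{23}} \left(11 - \frac{15}{23}\right)} = - \frac{8970}{\frac{1}{2} \frac{1}{- \frac{15}{23}} \left(11 - \frac{15}{23}\right)} = - \frac{8970}{\frac{1}{2} \left(- \frac{23}{15}\right) \frac{238}{23}} = - \frac{8970}{- \frac{119}{15}} = \left(-8970\right) \left(- \frac{15}{119}\right) = \frac{134550}{119}$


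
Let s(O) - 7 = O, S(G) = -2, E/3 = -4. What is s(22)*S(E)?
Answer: -58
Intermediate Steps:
E = -12 (E = 3*(-4) = -12)
s(O) = 7 + O
s(22)*S(E) = (7 + 22)*(-2) = 29*(-2) = -58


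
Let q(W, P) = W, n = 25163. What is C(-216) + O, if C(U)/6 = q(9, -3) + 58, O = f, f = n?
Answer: 25565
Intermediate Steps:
f = 25163
O = 25163
C(U) = 402 (C(U) = 6*(9 + 58) = 6*67 = 402)
C(-216) + O = 402 + 25163 = 25565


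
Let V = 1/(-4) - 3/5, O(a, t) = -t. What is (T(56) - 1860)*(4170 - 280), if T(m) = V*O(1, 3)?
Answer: -14450961/2 ≈ -7.2255e+6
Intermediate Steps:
V = -17/20 (V = 1*(-¼) - 3*⅕ = -¼ - ⅗ = -17/20 ≈ -0.85000)
T(m) = 51/20 (T(m) = -(-17)*3/20 = -17/20*(-3) = 51/20)
(T(56) - 1860)*(4170 - 280) = (51/20 - 1860)*(4170 - 280) = -37149/20*3890 = -14450961/2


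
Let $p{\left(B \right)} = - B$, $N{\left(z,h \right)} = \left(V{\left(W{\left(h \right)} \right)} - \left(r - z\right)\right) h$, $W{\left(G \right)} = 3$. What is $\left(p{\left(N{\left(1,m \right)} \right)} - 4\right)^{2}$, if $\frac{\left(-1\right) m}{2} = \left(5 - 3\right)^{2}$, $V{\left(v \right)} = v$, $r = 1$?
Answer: $400$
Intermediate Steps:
$m = -8$ ($m = - 2 \left(5 - 3\right)^{2} = - 2 \cdot 2^{2} = \left(-2\right) 4 = -8$)
$N{\left(z,h \right)} = h \left(2 + z\right)$ ($N{\left(z,h \right)} = \left(3 + \left(z - 1\right)\right) h = \left(3 + \left(-1 + z\right)\right) h = \left(2 + z\right) h = h \left(2 + z\right)$)
$\left(p{\left(N{\left(1,m \right)} \right)} - 4\right)^{2} = \left(- \left(-8\right) \left(2 + 1\right) - 4\right)^{2} = \left(- \left(-8\right) 3 - 4\right)^{2} = \left(\left(-1\right) \left(-24\right) - 4\right)^{2} = \left(24 - 4\right)^{2} = 20^{2} = 400$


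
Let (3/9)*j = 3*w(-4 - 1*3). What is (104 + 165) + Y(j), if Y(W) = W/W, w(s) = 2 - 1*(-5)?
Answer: 270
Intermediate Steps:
w(s) = 7 (w(s) = 2 + 5 = 7)
j = 63 (j = 3*(3*7) = 3*21 = 63)
Y(W) = 1
(104 + 165) + Y(j) = (104 + 165) + 1 = 269 + 1 = 270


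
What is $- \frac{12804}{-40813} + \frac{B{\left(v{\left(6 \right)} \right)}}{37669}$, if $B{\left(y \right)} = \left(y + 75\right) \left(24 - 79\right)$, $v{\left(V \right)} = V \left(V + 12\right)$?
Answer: $\frac{71531031}{1537384897} \approx 0.046528$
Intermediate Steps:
$v{\left(V \right)} = V \left(12 + V\right)$
$B{\left(y \right)} = -4125 - 55 y$ ($B{\left(y \right)} = \left(75 + y\right) \left(-55\right) = -4125 - 55 y$)
$- \frac{12804}{-40813} + \frac{B{\left(v{\left(6 \right)} \right)}}{37669} = - \frac{12804}{-40813} + \frac{-4125 - 55 \cdot 6 \left(12 + 6\right)}{37669} = \left(-12804\right) \left(- \frac{1}{40813}\right) + \left(-4125 - 55 \cdot 6 \cdot 18\right) \frac{1}{37669} = \frac{12804}{40813} + \left(-4125 - 5940\right) \frac{1}{37669} = \frac{12804}{40813} - \frac{10065}{37669} = \frac{71531031}{1537384897}$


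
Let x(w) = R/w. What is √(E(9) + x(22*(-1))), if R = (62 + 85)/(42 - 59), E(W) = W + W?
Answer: √2572746/374 ≈ 4.2887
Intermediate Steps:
E(W) = 2*W
R = -147/17 (R = 147/(-17) = 147*(-1/17) = -147/17 ≈ -8.6471)
x(w) = -147/(17*w)
√(E(9) + x(22*(-1))) = √(2*9 - 147/(17*(22*(-1)))) = √(18 - 147/17/(-22)) = √(18 - 147/17*(-1/22)) = √(18 + 147/374) = √(6879/374) = √2572746/374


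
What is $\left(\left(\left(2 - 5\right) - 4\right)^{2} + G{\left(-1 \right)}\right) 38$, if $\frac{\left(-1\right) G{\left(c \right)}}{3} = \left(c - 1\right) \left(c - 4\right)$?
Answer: $722$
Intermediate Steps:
$G{\left(c \right)} = - 3 \left(-1 + c\right) \left(-4 + c\right)$ ($G{\left(c \right)} = - 3 \left(c - 1\right) \left(c - 4\right) = - 3 \left(-1 + c\right) \left(-4 + c\right)$)
$\left(\left(\left(2 - 5\right) - 4\right)^{2} + G{\left(-1 \right)}\right) 38 = \left(\left(\left(2 - 5\right) - 4\right)^{2} - \left(27 + 3\right)\right) 38 = \left(\left(\left(2 - 5\right) - 4\right)^{2} - 30\right) 38 = \left(\left(-3 - 4\right)^{2} - 30\right) 38 = \left(\left(-7\right)^{2} - 30\right) 38 = \left(49 - 30\right) 38 = 19 \cdot 38 = 722$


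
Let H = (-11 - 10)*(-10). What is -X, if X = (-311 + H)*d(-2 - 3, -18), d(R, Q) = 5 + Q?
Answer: -1313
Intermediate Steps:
H = 210 (H = -21*(-10) = 210)
X = 1313 (X = (-311 + 210)*(5 - 18) = -101*(-13) = 1313)
-X = -1*1313 = -1313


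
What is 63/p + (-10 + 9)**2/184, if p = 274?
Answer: 5933/25208 ≈ 0.23536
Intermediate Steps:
63/p + (-10 + 9)**2/184 = 63/274 + (-10 + 9)**2/184 = 63*(1/274) + (-1)**2*(1/184) = 63/274 + 1*(1/184) = 63/274 + 1/184 = 5933/25208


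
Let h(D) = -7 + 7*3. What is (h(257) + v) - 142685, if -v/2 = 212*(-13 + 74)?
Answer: -168535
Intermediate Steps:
v = -25864 (v = -424*(-13 + 74) = -424*61 = -2*12932 = -25864)
h(D) = 14 (h(D) = -7 + 21 = 14)
(h(257) + v) - 142685 = (14 - 25864) - 142685 = -25850 - 142685 = -168535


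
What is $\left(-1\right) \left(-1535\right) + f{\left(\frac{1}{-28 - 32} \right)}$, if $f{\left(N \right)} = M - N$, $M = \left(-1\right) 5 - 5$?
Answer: $\frac{91501}{60} \approx 1525.0$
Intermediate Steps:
$M = -10$ ($M = -5 - 5 = -10$)
$f{\left(N \right)} = -10 - N$
$\left(-1\right) \left(-1535\right) + f{\left(\frac{1}{-28 - 32} \right)} = \left(-1\right) \left(-1535\right) - \left(10 + \frac{1}{-28 - 32}\right) = 1535 - \frac{599}{60} = \frac{91501}{60}$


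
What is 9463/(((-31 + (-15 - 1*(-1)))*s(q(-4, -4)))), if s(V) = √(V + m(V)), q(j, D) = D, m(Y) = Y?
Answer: 9463*I*√2/180 ≈ 74.348*I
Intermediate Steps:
s(V) = √2*√V (s(V) = √(V + V) = √(2*V) = √2*√V)
9463/(((-31 + (-15 - 1*(-1)))*s(q(-4, -4)))) = 9463/(((-31 + (-15 - 1*(-1)))*(√2*√(-4)))) = 9463/(((-31 + (-15 + 1))*(√2*(2*I)))) = 9463/(((-31 - 14)*(2*I*√2))) = 9463/((-90*I*√2)) = 9463*(I*√2/180) = 9463*I*√2/180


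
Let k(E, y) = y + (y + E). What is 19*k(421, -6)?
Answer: 7771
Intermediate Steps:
k(E, y) = E + 2*y (k(E, y) = y + (E + y) = E + 2*y)
19*k(421, -6) = 19*(421 + 2*(-6)) = 19*(421 - 12) = 19*409 = 7771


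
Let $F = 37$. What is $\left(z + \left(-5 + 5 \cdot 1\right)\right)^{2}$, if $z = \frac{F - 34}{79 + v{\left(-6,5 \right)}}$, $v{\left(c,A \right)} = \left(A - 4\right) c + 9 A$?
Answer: $\frac{9}{13924} \approx 0.00064637$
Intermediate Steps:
$v{\left(c,A \right)} = 9 A + c \left(-4 + A\right)$ ($v{\left(c,A \right)} = \left(-4 + A\right) c + 9 A = c \left(-4 + A\right) + 9 A = 9 A + c \left(-4 + A\right)$)
$z = \frac{3}{118}$ ($z = \frac{37 - 34}{79 + \left(\left(-4\right) \left(-6\right) + 9 \cdot 5 + 5 \left(-6\right)\right)} = \frac{3}{79 + \left(24 + 45 - 30\right)} = \frac{3}{79 + 39} = \frac{3}{118} \approx 0.025424$)
$\left(z + \left(-5 + 5 \cdot 1\right)\right)^{2} = \left(\frac{3}{118} + \left(-5 + 5 \cdot 1\right)\right)^{2} = \left(\frac{3}{118} + \left(-5 + 5\right)\right)^{2} = \left(\frac{3}{118} + 0\right)^{2} = \left(\frac{3}{118}\right)^{2} = \frac{9}{13924}$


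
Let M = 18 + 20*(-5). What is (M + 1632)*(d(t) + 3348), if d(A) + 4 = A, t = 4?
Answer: 5189400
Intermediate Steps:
d(A) = -4 + A
M = -82 (M = 18 - 100 = -82)
(M + 1632)*(d(t) + 3348) = (-82 + 1632)*((-4 + 4) + 3348) = 1550*(0 + 3348) = 1550*3348 = 5189400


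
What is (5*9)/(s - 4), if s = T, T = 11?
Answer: 45/7 ≈ 6.4286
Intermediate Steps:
s = 11
(5*9)/(s - 4) = (5*9)/(11 - 4) = 45/7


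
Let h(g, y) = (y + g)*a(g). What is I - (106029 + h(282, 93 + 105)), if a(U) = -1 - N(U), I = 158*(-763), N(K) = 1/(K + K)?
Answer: -10626801/47 ≈ -2.2610e+5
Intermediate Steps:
N(K) = 1/(2*K)
I = -120554
a(U) = -1 - 1/(2*U)
h(g, y) = (-1/2 - g)*(g + y)/g (h(g, y) = (y + g)*((-1/2 - g)/g) = (g + y)*((-1/2 - g)/g) = (-1/2 - g)*(g + y)/g)
I - (106029 + h(282, 93 + 105)) = -120554 - (106029 - 1/2*(1 + 2*282)*(282 + (93 + 105))/282) = -120554 - (106029 - 1/2*1/282*(1 + 564)*(282 + 198)) = -120554 - (106029 - 1/2*1/282*565*480) = -120554 - (106029 - 22600/47) = -120554 - 1*4960763/47 = -120554 - 4960763/47 = -10626801/47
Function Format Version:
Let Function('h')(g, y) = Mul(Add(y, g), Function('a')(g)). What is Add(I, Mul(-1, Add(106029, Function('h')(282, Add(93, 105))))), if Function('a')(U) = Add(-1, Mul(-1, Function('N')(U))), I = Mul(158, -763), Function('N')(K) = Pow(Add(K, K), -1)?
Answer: Rational(-10626801, 47) ≈ -2.2610e+5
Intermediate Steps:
Function('N')(K) = Mul(Rational(1, 2), Pow(K, -1)) (Function('N')(K) = Pow(Mul(2, K), -1) = Mul(Rational(1, 2), Pow(K, -1)))
I = -120554
Function('a')(U) = Add(-1, Mul(Rational(-1, 2), Pow(U, -1))) (Function('a')(U) = Add(-1, Mul(-1, Mul(Rational(1, 2), Pow(U, -1)))) = Add(-1, Mul(Rational(-1, 2), Pow(U, -1))))
Function('h')(g, y) = Mul(Pow(g, -1), Add(Rational(-1, 2), Mul(-1, g)), Add(g, y)) (Function('h')(g, y) = Mul(Add(y, g), Mul(Pow(g, -1), Add(Rational(-1, 2), Mul(-1, g)))) = Mul(Add(g, y), Mul(Pow(g, -1), Add(Rational(-1, 2), Mul(-1, g)))) = Mul(Pow(g, -1), Add(Rational(-1, 2), Mul(-1, g)), Add(g, y)))
Add(I, Mul(-1, Add(106029, Function('h')(282, Add(93, 105))))) = Add(-120554, Mul(-1, Add(106029, Mul(Rational(-1, 2), Pow(282, -1), Add(1, Mul(2, 282)), Add(282, Add(93, 105)))))) = Add(-120554, Mul(-1, Add(106029, Mul(Rational(-1, 2), Rational(1, 282), Add(1, 564), Add(282, 198))))) = Add(-120554, Mul(-1, Add(106029, Mul(Rational(-1, 2), Rational(1, 282), 565, 480)))) = Add(-120554, Mul(-1, Add(106029, Rational(-22600, 47)))) = Add(-120554, Mul(-1, Rational(4960763, 47))) = Add(-120554, Rational(-4960763, 47)) = Rational(-10626801, 47)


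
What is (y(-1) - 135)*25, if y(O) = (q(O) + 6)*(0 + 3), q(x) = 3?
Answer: -2700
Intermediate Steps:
y(O) = 27 (y(O) = (3 + 6)*(0 + 3) = 9*3 = 27)
(y(-1) - 135)*25 = (27 - 135)*25 = -108*25 = -2700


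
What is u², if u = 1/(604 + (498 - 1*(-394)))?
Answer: 1/2238016 ≈ 4.4682e-7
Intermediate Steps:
u = 1/1496 (u = 1/(604 + (498 + 394)) = 1/(604 + 892) = 1/1496 ≈ 0.00066845)
u² = (1/1496)² = 1/2238016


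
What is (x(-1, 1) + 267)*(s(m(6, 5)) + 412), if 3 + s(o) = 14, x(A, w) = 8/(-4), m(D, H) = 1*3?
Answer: 112095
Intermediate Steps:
m(D, H) = 3
x(A, w) = -2 (x(A, w) = 8*(-¼) = -2)
s(o) = 11 (s(o) = -3 + 14 = 11)
(x(-1, 1) + 267)*(s(m(6, 5)) + 412) = (-2 + 267)*(11 + 412) = 265*423 = 112095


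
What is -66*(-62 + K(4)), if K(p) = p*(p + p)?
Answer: 1980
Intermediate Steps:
K(p) = 2*p**2 (K(p) = p*(2*p) = 2*p**2)
-66*(-62 + K(4)) = -66*(-62 + 2*4**2) = -66*(-62 + 2*16) = -66*(-62 + 32) = -66*(-30) = 1980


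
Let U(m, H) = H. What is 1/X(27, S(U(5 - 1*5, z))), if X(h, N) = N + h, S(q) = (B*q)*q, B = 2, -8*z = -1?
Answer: 32/865 ≈ 0.036994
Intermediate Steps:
z = 1/8 (z = -1/8*(-1) = 1/8 ≈ 0.12500)
S(q) = 2*q**2 (S(q) = (2*q)*q = 2*q**2)
1/X(27, S(U(5 - 1*5, z))) = 1/(2*(1/8)**2 + 27) = 1/(2*(1/64) + 27) = 1/(1/32 + 27) = 1/(865/32) = 32/865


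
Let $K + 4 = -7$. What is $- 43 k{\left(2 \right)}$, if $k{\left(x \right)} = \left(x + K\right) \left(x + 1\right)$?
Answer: $1161$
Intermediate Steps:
$K = -11$ ($K = -4 - 7 = -11$)
$k{\left(x \right)} = \left(1 + x\right) \left(-11 + x\right)$ ($k{\left(x \right)} = \left(x - 11\right) \left(x + 1\right) = \left(-11 + x\right) \left(1 + x\right) = \left(1 + x\right) \left(-11 + x\right)$)
$- 43 k{\left(2 \right)} = - 43 \left(-11 + 2^{2} - 20\right) = - 43 \left(-11 + 4 - 20\right) = \left(-43\right) \left(-27\right) = 1161$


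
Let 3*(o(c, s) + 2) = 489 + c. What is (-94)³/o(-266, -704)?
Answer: -2491752/217 ≈ -11483.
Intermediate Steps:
o(c, s) = 161 + c/3 (o(c, s) = -2 + (489 + c)/3 = -2 + (163 + c/3) = 161 + c/3)
(-94)³/o(-266, -704) = (-94)³/(161 + (⅓)*(-266)) = -830584/(161 - 266/3) = -830584/217/3 = -830584*3/217 = -2491752/217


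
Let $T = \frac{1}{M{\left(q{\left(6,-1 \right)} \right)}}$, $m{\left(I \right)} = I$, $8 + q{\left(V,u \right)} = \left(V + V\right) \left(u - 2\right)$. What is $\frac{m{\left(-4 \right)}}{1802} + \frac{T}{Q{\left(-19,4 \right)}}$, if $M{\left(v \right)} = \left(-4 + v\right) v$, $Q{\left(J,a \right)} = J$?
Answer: $- \frac{81157}{36155328} \approx -0.0022447$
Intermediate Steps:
$q{\left(V,u \right)} = -8 + 2 V \left(-2 + u\right)$ ($q{\left(V,u \right)} = -8 + \left(V + V\right) \left(u - 2\right) = -8 + 2 V \left(-2 + u\right)$)
$M{\left(v \right)} = v \left(-4 + v\right)$
$T = \frac{1}{2112}$ ($T = \frac{1}{\left(-8 - 24 + 2 \cdot 6 \left(-1\right)\right) \left(-4 - \left(32 + 12\right)\right)} = \frac{1}{\left(-8 - 24 - 12\right) \left(-4 - 44\right)} = \frac{1}{\left(-44\right) \left(-4 - 44\right)} = \frac{1}{\left(-44\right) \left(-48\right)} = \frac{1}{2112} \approx 0.00047348$)
$\frac{m{\left(-4 \right)}}{1802} + \frac{T}{Q{\left(-19,4 \right)}} = - \frac{4}{1802} + \frac{1}{2112 \left(-19\right)} = \left(-4\right) \frac{1}{1802} + \frac{1}{2112} \left(- \frac{1}{19}\right) = - \frac{2}{901} - \frac{1}{40128} = - \frac{81157}{36155328}$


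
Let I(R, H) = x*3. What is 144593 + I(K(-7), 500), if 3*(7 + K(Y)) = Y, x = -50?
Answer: 144443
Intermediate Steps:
K(Y) = -7 + Y/3
I(R, H) = -150 (I(R, H) = -50*3 = -150)
144593 + I(K(-7), 500) = 144593 - 150 = 144443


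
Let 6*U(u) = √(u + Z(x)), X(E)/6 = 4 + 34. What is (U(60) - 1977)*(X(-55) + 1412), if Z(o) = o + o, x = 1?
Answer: -3242280 + 820*√62/3 ≈ -3.2401e+6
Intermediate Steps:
Z(o) = 2*o
X(E) = 228 (X(E) = 6*(4 + 34) = 6*38 = 228)
U(u) = √(2 + u)/6 (U(u) = √(u + 2*1)/6 = √(u + 2)/6 = √(2 + u)/6)
(U(60) - 1977)*(X(-55) + 1412) = (√(2 + 60)/6 - 1977)*(228 + 1412) = (√62/6 - 1977)*1640 = (-1977 + √62/6)*1640 = -3242280 + 820*√62/3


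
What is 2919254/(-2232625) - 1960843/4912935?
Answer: -3743986450673/2193748300875 ≈ -1.7067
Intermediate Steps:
2919254/(-2232625) - 1960843/4912935 = 2919254*(-1/2232625) - 1960843*1/4912935 = -2919254/2232625 - 1960843/4912935 = -3743986450673/2193748300875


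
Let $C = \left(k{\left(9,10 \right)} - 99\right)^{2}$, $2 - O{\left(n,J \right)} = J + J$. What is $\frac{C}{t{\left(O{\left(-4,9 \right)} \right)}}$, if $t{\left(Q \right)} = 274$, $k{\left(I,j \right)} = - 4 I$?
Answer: $\frac{18225}{274} \approx 66.515$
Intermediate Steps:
$O{\left(n,J \right)} = 2 - 2 J$ ($O{\left(n,J \right)} = 2 - \left(J + J\right) = 2 - 2 J$)
$C = 18225$ ($C = \left(\left(-4\right) 9 - 99\right)^{2} = \left(-36 - 99\right)^{2} = \left(-135\right)^{2} = 18225$)
$\frac{C}{t{\left(O{\left(-4,9 \right)} \right)}} = \frac{18225}{274}$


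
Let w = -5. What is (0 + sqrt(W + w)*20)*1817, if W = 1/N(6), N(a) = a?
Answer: 18170*I*sqrt(174)/3 ≈ 79893.0*I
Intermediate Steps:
W = 1/6 ≈ 0.16667
(0 + sqrt(W + w)*20)*1817 = (0 + sqrt(1/6 - 5)*20)*1817 = (0 + sqrt(-29/6)*20)*1817 = (0 + (I*sqrt(174)/6)*20)*1817 = (0 + 10*I*sqrt(174)/3)*1817 = (10*I*sqrt(174)/3)*1817 = 18170*I*sqrt(174)/3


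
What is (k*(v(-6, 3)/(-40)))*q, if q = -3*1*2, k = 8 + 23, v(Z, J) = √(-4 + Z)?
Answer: 93*I*√10/20 ≈ 14.705*I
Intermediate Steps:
k = 31
q = -6 (q = -3*2 = -6)
(k*(v(-6, 3)/(-40)))*q = (31*(√(-4 - 6)/(-40)))*(-6) = (31*(√(-10)*(-1/40)))*(-6) = (31*((I*√10)*(-1/40)))*(-6) = (31*(-I*√10/40))*(-6) = -31*I*√10/40*(-6) = 93*I*√10/20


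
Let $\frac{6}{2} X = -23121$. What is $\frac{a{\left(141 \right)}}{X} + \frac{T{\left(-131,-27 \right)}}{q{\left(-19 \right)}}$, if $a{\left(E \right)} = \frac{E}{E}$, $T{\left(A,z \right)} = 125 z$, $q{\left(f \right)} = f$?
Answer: $\frac{26011106}{146433} \approx 177.63$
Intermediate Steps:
$X = -7707$ ($X = \frac{1}{3} \left(-23121\right) = -7707$)
$a{\left(E \right)} = 1$
$\frac{a{\left(141 \right)}}{X} + \frac{T{\left(-131,-27 \right)}}{q{\left(-19 \right)}} = 1 \frac{1}{-7707} + \frac{125 \left(-27\right)}{-19} = 1 \left(- \frac{1}{7707}\right) - - \frac{3375}{19} = - \frac{1}{7707} + \frac{3375}{19} = \frac{26011106}{146433}$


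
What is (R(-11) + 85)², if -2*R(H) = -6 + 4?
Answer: 7396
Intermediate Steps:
R(H) = 1 (R(H) = -(-6 + 4)/2 = -½*(-2) = 1)
(R(-11) + 85)² = (1 + 85)² = 86² = 7396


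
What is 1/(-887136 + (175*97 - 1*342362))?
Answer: -1/1212523 ≈ -8.2473e-7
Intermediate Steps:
1/(-887136 + (175*97 - 1*342362)) = 1/(-887136 + (16975 - 342362)) = 1/(-887136 - 325387) = 1/(-1212523) = -1/1212523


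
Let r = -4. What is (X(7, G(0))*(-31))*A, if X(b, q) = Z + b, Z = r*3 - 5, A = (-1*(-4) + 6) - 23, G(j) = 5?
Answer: -4030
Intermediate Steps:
A = -13 (A = (4 + 6) - 23 = 10 - 23 = -13)
Z = -17 (Z = -4*3 - 5 = -12 - 5 = -17)
X(b, q) = -17 + b
(X(7, G(0))*(-31))*A = ((-17 + 7)*(-31))*(-13) = -10*(-31)*(-13) = 310*(-13) = -4030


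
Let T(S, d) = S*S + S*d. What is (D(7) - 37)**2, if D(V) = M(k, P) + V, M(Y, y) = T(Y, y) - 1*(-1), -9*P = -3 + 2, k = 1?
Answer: 63001/81 ≈ 777.79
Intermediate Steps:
T(S, d) = S**2 + S*d
P = 1/9 (P = -(-3 + 2)/9 = -1/9*(-1) = 1/9 ≈ 0.11111)
M(Y, y) = 1 + Y*(Y + y) (M(Y, y) = Y*(Y + y) - 1*(-1) = Y*(Y + y) + 1 = 1 + Y*(Y + y))
D(V) = 19/9 + V (D(V) = (1 + 1*(1 + 1/9)) + V = (1 + 1*(10/9)) + V = (1 + 10/9) + V = 19/9 + V)
(D(7) - 37)**2 = ((19/9 + 7) - 37)**2 = (82/9 - 37)**2 = (-251/9)**2 = 63001/81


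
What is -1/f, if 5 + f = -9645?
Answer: 1/9650 ≈ 0.00010363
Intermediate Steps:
f = -9650 (f = -5 - 9645 = -9650)
-1/f = -1/(-9650) = -1*(-1/9650) = 1/9650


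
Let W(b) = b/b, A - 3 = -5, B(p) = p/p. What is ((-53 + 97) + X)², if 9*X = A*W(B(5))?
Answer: 155236/81 ≈ 1916.5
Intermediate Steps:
B(p) = 1
A = -2 (A = 3 - 5 = -2)
W(b) = 1
X = -2/9 (X = (-2*1)/9 = (⅑)*(-2) = -2/9 ≈ -0.22222)
((-53 + 97) + X)² = ((-53 + 97) - 2/9)² = (44 - 2/9)² = (394/9)² = 155236/81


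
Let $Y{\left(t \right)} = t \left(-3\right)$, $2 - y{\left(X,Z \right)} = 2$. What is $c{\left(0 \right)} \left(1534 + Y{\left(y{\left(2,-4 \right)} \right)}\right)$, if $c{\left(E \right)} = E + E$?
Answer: $0$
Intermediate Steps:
$c{\left(E \right)} = 2 E$
$y{\left(X,Z \right)} = 0$ ($y{\left(X,Z \right)} = 2 - 2 = 0$)
$Y{\left(t \right)} = - 3 t$
$c{\left(0 \right)} \left(1534 + Y{\left(y{\left(2,-4 \right)} \right)}\right) = 2 \cdot 0 \left(1534 - 0\right) = 0 \left(1534 + 0\right) = 0 \cdot 1534 = 0$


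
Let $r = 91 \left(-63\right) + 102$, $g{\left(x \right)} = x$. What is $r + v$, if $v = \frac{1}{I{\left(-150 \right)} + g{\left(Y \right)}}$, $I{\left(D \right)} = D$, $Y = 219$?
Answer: $- \frac{388538}{69} \approx -5631.0$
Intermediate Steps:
$v = \frac{1}{69}$ ($v = \frac{1}{-150 + 219} = \frac{1}{69} \approx 0.014493$)
$r = -5631$ ($r = -5733 + 102 = -5631$)
$r + v = -5631 + \frac{1}{69} = - \frac{388538}{69}$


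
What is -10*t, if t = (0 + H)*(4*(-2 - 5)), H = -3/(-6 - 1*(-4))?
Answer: 420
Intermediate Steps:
H = 3/2 (H = -3/(-6 + 4) = -3/(-2) = -3*(-½) = 3/2 ≈ 1.5000)
t = -42 (t = (0 + 3/2)*(4*(-2 - 5)) = 3*(4*(-7))/2 = (3/2)*(-28) = -42)
-10*t = -10*(-42) = 420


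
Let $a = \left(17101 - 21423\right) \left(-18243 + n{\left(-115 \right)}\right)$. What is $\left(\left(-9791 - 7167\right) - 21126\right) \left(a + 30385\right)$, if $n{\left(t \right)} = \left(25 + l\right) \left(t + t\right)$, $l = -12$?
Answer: $-3496088768524$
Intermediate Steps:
$n{\left(t \right)} = 26 t$ ($n{\left(t \right)} = \left(25 - 12\right) \left(t + t\right) = 13 \cdot 2 t = 26 t$)
$a = 91769026$ ($a = \left(17101 - 21423\right) \left(-18243 + 26 \left(-115\right)\right) = - 4322 \left(-18243 - 2990\right) = \left(-4322\right) \left(-21233\right) = 91769026$)
$\left(\left(-9791 - 7167\right) - 21126\right) \left(a + 30385\right) = \left(\left(-9791 - 7167\right) - 21126\right) \left(91769026 + 30385\right) = \left(\left(-9791 - 7167\right) - 21126\right) 91799411 = \left(-16958 - 21126\right) 91799411 = \left(-38084\right) 91799411 = -3496088768524$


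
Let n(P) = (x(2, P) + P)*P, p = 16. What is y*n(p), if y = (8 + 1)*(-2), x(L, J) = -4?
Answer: -3456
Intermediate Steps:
y = -18 (y = 9*(-2) = -18)
n(P) = P*(-4 + P) (n(P) = (-4 + P)*P = P*(-4 + P))
y*n(p) = -288*(-4 + 16) = -288*12 = -18*192 = -3456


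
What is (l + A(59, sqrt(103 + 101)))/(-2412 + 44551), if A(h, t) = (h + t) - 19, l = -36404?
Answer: -36364/42139 + 2*sqrt(51)/42139 ≈ -0.86261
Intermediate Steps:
A(h, t) = -19 + h + t
(l + A(59, sqrt(103 + 101)))/(-2412 + 44551) = (-36404 + (-19 + 59 + sqrt(103 + 101)))/(-2412 + 44551) = (-36404 + (-19 + 59 + sqrt(204)))/42139 = (-36404 + (-19 + 59 + 2*sqrt(51)))*(1/42139) = (-36404 + (40 + 2*sqrt(51)))*(1/42139) = (-36364 + 2*sqrt(51))*(1/42139) = -36364/42139 + 2*sqrt(51)/42139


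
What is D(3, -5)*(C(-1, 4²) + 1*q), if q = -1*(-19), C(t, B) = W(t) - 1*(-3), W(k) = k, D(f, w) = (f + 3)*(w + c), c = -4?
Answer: -1134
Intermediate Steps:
D(f, w) = (-4 + w)*(3 + f) (D(f, w) = (f + 3)*(w - 4) = (3 + f)*(-4 + w) = (-4 + w)*(3 + f))
C(t, B) = 3 + t (C(t, B) = t - 1*(-3) = t + 3 = 3 + t)
q = 19
D(3, -5)*(C(-1, 4²) + 1*q) = (-12 - 4*3 + 3*(-5) + 3*(-5))*((3 - 1) + 1*19) = (-12 - 12 - 15 - 15)*(2 + 19) = -54*21 = -1134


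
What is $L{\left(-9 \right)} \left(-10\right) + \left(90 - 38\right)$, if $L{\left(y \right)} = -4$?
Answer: $92$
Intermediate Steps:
$L{\left(-9 \right)} \left(-10\right) + \left(90 - 38\right) = \left(-4\right) \left(-10\right) + \left(90 - 38\right) = 40 + \left(90 - 38\right) = 40 + 52 = 92$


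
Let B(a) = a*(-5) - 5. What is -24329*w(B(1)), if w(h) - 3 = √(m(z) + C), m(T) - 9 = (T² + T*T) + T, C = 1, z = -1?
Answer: -72987 - 24329*√11 ≈ -1.5368e+5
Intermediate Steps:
m(T) = 9 + T + 2*T² (m(T) = 9 + ((T² + T*T) + T) = 9 + ((T² + T²) + T) = 9 + (2*T² + T) = 9 + (T + 2*T²) = 9 + T + 2*T²)
B(a) = -5 - 5*a (B(a) = -5*a - 5 = -5 - 5*a)
w(h) = 3 + √11 (w(h) = 3 + √((9 - 1 + 2*(-1)²) + 1) = 3 + √((9 - 1 + 2*1) + 1) = 3 + √((9 - 1 + 2) + 1) = 3 + √(10 + 1) = 3 + √11)
-24329*w(B(1)) = -24329*(3 + √11) = -72987 - 24329*√11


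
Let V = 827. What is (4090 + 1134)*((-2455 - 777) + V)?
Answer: -12563720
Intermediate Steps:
(4090 + 1134)*((-2455 - 777) + V) = (4090 + 1134)*((-2455 - 777) + 827) = 5224*(-3232 + 827) = 5224*(-2405) = -12563720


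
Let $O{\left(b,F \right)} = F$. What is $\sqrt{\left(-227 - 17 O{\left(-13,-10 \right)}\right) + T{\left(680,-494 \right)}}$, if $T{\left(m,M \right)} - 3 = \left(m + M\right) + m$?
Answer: $2 \sqrt{203} \approx 28.496$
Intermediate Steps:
$T{\left(m,M \right)} = 3 + M + 2 m$ ($T{\left(m,M \right)} = 3 + \left(\left(m + M\right) + m\right) = 3 + \left(\left(M + m\right) + m\right) = 3 + \left(M + 2 m\right) = 3 + M + 2 m$)
$\sqrt{\left(-227 - 17 O{\left(-13,-10 \right)}\right) + T{\left(680,-494 \right)}} = \sqrt{\left(-227 - -170\right) + \left(3 - 494 + 2 \cdot 680\right)} = \sqrt{\left(-227 + 170\right) + \left(3 - 494 + 1360\right)} = \sqrt{-57 + 869} = \sqrt{812} = 2 \sqrt{203}$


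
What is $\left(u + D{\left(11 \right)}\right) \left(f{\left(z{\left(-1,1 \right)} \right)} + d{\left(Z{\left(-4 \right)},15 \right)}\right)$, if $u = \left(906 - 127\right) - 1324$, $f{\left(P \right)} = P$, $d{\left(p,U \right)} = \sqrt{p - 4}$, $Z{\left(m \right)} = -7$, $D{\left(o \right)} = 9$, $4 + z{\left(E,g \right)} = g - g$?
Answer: $2144 - 536 i \sqrt{11} \approx 2144.0 - 1777.7 i$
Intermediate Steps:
$z{\left(E,g \right)} = -4$ ($z{\left(E,g \right)} = -4 + \left(g - g\right) = -4 + 0 = -4$)
$d{\left(p,U \right)} = \sqrt{-4 + p}$
$u = -545$ ($u = 779 - 1324 = -545$)
$\left(u + D{\left(11 \right)}\right) \left(f{\left(z{\left(-1,1 \right)} \right)} + d{\left(Z{\left(-4 \right)},15 \right)}\right) = \left(-545 + 9\right) \left(-4 + \sqrt{-4 - 7}\right) = - 536 \left(-4 + \sqrt{-11}\right) = - 536 \left(-4 + i \sqrt{11}\right) = 2144 - 536 i \sqrt{11}$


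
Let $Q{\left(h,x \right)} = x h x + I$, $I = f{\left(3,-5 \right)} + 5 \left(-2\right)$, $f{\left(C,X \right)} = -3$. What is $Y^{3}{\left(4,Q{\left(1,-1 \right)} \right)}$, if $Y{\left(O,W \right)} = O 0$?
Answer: $0$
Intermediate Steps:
$I = -13$ ($I = -3 + 5 \left(-2\right) = -3 - 10 = -13$)
$Q{\left(h,x \right)} = -13 + h x^{2}$ ($Q{\left(h,x \right)} = x h x - 13 = h x x - 13 = h x^{2} - 13 = -13 + h x^{2}$)
$Y{\left(O,W \right)} = 0$
$Y^{3}{\left(4,Q{\left(1,-1 \right)} \right)} = 0^{3} = 0$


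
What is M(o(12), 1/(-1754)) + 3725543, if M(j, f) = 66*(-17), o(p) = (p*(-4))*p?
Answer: 3724421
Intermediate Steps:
o(p) = -4*p² (o(p) = (-4*p)*p = -4*p²)
M(j, f) = -1122
M(o(12), 1/(-1754)) + 3725543 = -1122 + 3725543 = 3724421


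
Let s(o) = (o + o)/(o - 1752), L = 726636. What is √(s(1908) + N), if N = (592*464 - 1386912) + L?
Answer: I*√65160238/13 ≈ 620.94*I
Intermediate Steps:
N = -385588 (N = (592*464 - 1386912) + 726636 = (274688 - 1386912) + 726636 = -1112224 + 726636 = -385588)
s(o) = 2*o/(-1752 + o) (s(o) = (2*o)/(-1752 + o) = 2*o/(-1752 + o))
√(s(1908) + N) = √(2*1908/(-1752 + 1908) - 385588) = √(2*1908/156 - 385588) = √(2*1908*(1/156) - 385588) = √(318/13 - 385588) = √(-5012326/13) = I*√65160238/13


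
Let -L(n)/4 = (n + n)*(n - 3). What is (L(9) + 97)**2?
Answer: 112225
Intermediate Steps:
L(n) = -8*n*(-3 + n) (L(n) = -4*(n + n)*(n - 3) = -4*2*n*(-3 + n) = -8*n*(-3 + n))
(L(9) + 97)**2 = (8*9*(3 - 1*9) + 97)**2 = (8*9*(3 - 9) + 97)**2 = (8*9*(-6) + 97)**2 = (-432 + 97)**2 = (-335)**2 = 112225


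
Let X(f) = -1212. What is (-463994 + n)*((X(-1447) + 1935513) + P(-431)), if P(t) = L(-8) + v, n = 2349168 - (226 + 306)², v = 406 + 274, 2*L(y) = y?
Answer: 3100123400550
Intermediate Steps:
L(y) = y/2
v = 680
n = 2066144 (n = 2349168 - 1*532² = 2349168 - 1*283024 = 2349168 - 283024 = 2066144)
P(t) = 676 (P(t) = (½)*(-8) + 680 = -4 + 680 = 676)
(-463994 + n)*((X(-1447) + 1935513) + P(-431)) = (-463994 + 2066144)*((-1212 + 1935513) + 676) = 1602150*(1934301 + 676) = 1602150*1934977 = 3100123400550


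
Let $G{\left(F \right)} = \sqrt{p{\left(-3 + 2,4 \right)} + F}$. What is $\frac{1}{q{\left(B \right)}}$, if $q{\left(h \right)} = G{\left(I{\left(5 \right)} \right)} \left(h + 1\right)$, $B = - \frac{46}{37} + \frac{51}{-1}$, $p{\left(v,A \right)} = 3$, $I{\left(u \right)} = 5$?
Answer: $- \frac{37 \sqrt{2}}{7584} \approx -0.0068995$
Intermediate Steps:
$G{\left(F \right)} = \sqrt{3 + F}$
$B = - \frac{1933}{37}$ ($B = \left(-46\right) \frac{1}{37} + 51 \left(-1\right) = - \frac{46}{37} - 51 = - \frac{1933}{37} \approx -52.243$)
$q{\left(h \right)} = 2 \sqrt{2} \left(1 + h\right)$ ($q{\left(h \right)} = \sqrt{3 + 5} \left(h + 1\right) = \sqrt{8} \left(1 + h\right) = 2 \sqrt{2} \left(1 + h\right)$)
$\frac{1}{q{\left(B \right)}} = \frac{1}{2 \sqrt{2} \left(1 - \frac{1933}{37}\right)} = \frac{1}{2 \sqrt{2} \left(- \frac{1896}{37}\right)} = \frac{1}{\left(- \frac{3792}{37}\right) \sqrt{2}} = - \frac{37 \sqrt{2}}{7584}$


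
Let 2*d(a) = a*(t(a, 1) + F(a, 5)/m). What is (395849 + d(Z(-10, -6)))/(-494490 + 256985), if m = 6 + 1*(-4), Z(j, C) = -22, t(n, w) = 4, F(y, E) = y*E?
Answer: -79282/47501 ≈ -1.6691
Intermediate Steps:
F(y, E) = E*y
m = 2 (m = 6 - 4 = 2)
d(a) = a*(4 + 5*a/2)/2 (d(a) = (a*(4 + (5*a)/2))/2 = (a*(4 + (5*a)*(1/2)))/2 = (a*(4 + 5*a/2))/2 = a*(4 + 5*a/2)/2)
(395849 + d(Z(-10, -6)))/(-494490 + 256985) = (395849 + (1/4)*(-22)*(8 + 5*(-22)))/(-494490 + 256985) = (395849 + (1/4)*(-22)*(8 - 110))/(-237505) = (395849 + (1/4)*(-22)*(-102))*(-1/237505) = (395849 + 561)*(-1/237505) = 396410*(-1/237505) = -79282/47501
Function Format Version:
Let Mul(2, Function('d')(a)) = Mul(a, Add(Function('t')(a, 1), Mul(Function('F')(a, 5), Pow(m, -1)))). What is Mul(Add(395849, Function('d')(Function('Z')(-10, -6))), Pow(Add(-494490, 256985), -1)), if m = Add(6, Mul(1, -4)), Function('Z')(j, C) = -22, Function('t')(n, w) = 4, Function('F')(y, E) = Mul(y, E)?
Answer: Rational(-79282, 47501) ≈ -1.6691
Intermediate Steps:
Function('F')(y, E) = Mul(E, y)
m = 2 (m = Add(6, -4) = 2)
Function('d')(a) = Mul(Rational(1, 2), a, Add(4, Mul(Rational(5, 2), a))) (Function('d')(a) = Mul(Rational(1, 2), Mul(a, Add(4, Mul(Mul(5, a), Pow(2, -1))))) = Mul(Rational(1, 2), Mul(a, Add(4, Mul(Mul(5, a), Rational(1, 2))))) = Mul(Rational(1, 2), Mul(a, Add(4, Mul(Rational(5, 2), a)))) = Mul(Rational(1, 2), a, Add(4, Mul(Rational(5, 2), a))))
Mul(Add(395849, Function('d')(Function('Z')(-10, -6))), Pow(Add(-494490, 256985), -1)) = Mul(Add(395849, Mul(Rational(1, 4), -22, Add(8, Mul(5, -22)))), Pow(Add(-494490, 256985), -1)) = Mul(Add(395849, Mul(Rational(1, 4), -22, Add(8, -110))), Pow(-237505, -1)) = Mul(Add(395849, Mul(Rational(1, 4), -22, -102)), Rational(-1, 237505)) = Mul(Add(395849, 561), Rational(-1, 237505)) = Mul(396410, Rational(-1, 237505)) = Rational(-79282, 47501)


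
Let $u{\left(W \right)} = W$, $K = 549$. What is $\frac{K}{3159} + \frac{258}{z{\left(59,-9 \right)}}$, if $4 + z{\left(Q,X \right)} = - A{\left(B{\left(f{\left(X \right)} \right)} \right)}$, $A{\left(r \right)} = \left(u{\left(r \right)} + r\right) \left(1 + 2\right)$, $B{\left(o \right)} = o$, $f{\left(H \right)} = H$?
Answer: $\frac{46804}{8775} \approx 5.3338$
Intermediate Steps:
$A{\left(r \right)} = 6 r$ ($A{\left(r \right)} = \left(r + r\right) \left(1 + 2\right) = 2 r 3 = 6 r$)
$z{\left(Q,X \right)} = -4 - 6 X$
$\frac{K}{3159} + \frac{258}{z{\left(59,-9 \right)}} = \frac{549}{3159} + \frac{258}{-4 - -54} = 549 \cdot \frac{1}{3159} + \frac{258}{-4 + 54} = \frac{61}{351} + \frac{258}{50} = \frac{61}{351} + 258 \cdot \frac{1}{50} = \frac{61}{351} + \frac{129}{25} = \frac{46804}{8775}$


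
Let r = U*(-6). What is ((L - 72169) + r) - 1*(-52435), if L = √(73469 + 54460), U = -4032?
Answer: 4458 + √127929 ≈ 4815.7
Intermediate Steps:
L = √127929 ≈ 357.67
r = 24192 (r = -4032*(-6) = 24192)
((L - 72169) + r) - 1*(-52435) = ((√127929 - 72169) + 24192) - 1*(-52435) = ((-72169 + √127929) + 24192) + 52435 = (-47977 + √127929) + 52435 = 4458 + √127929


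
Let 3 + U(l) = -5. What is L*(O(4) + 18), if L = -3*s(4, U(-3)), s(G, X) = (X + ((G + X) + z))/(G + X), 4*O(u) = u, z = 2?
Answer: -285/2 ≈ -142.50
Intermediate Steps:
O(u) = u/4
U(l) = -8 (U(l) = -3 - 5 = -8)
s(G, X) = (2 + G + 2*X)/(G + X) (s(G, X) = (X + ((G + X) + 2))/(G + X) = (X + (2 + G + X))/(G + X) = (2 + G + 2*X)/(G + X))
L = -15/2 (L = -3*(2 + 4 + 2*(-8))/(4 - 8) = -3*(2 + 4 - 16)/(-4) = -(-3)*(-10)/4 = -3*5/2 = -15/2 ≈ -7.5000)
L*(O(4) + 18) = -15*((¼)*4 + 18)/2 = -15*(1 + 18)/2 = -15/2*19 = -285/2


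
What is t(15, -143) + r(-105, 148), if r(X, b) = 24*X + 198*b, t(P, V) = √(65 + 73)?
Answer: 26784 + √138 ≈ 26796.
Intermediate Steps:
t(P, V) = √138
t(15, -143) + r(-105, 148) = √138 + (24*(-105) + 198*148) = √138 + (-2520 + 29304) = √138 + 26784 = 26784 + √138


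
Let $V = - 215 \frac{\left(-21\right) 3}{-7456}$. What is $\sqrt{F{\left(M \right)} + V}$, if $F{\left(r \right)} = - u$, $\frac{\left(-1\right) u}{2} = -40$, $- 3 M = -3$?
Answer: $\frac{5 i \sqrt{11370866}}{1864} \approx 9.0453 i$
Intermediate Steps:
$M = 1$ ($M = \left(- \frac{1}{3}\right) \left(-3\right) = 1$)
$u = 80$ ($u = \left(-2\right) \left(-40\right) = 80$)
$F{\left(r \right)} = -80$ ($F{\left(r \right)} = \left(-1\right) 80 = -80$)
$V = - \frac{13545}{7456}$ ($V = - 215 \left(\left(-63\right) \left(- \frac{1}{7456}\right)\right) = \left(-215\right) \frac{63}{7456} = - \frac{13545}{7456} \approx -1.8167$)
$\sqrt{F{\left(M \right)} + V} = \sqrt{-80 - \frac{13545}{7456}} = \sqrt{- \frac{610025}{7456}} = \frac{5 i \sqrt{11370866}}{1864}$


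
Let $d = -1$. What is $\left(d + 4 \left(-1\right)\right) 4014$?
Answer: $-20070$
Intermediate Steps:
$\left(d + 4 \left(-1\right)\right) 4014 = \left(-1 + 4 \left(-1\right)\right) 4014 = \left(-1 - 4\right) 4014 = \left(-5\right) 4014 = -20070$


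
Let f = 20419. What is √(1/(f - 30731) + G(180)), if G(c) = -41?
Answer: 3*I*√121106706/5156 ≈ 6.4031*I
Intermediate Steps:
√(1/(f - 30731) + G(180)) = √(1/(20419 - 30731) - 41) = √(1/(-10312) - 41) = √(-1/10312 - 41) = √(-422793/10312) = 3*I*√121106706/5156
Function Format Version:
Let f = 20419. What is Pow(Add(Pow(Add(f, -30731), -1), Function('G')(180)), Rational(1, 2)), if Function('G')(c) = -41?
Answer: Mul(Rational(3, 5156), I, Pow(121106706, Rational(1, 2))) ≈ Mul(6.4031, I)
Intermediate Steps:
Pow(Add(Pow(Add(f, -30731), -1), Function('G')(180)), Rational(1, 2)) = Pow(Add(Pow(Add(20419, -30731), -1), -41), Rational(1, 2)) = Pow(Add(Pow(-10312, -1), -41), Rational(1, 2)) = Pow(Add(Rational(-1, 10312), -41), Rational(1, 2)) = Pow(Rational(-422793, 10312), Rational(1, 2)) = Mul(Rational(3, 5156), I, Pow(121106706, Rational(1, 2)))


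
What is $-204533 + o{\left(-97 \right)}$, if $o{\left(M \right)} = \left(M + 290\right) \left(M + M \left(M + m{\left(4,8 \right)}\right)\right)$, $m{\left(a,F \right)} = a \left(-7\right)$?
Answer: $2116871$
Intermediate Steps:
$m{\left(a,F \right)} = - 7 a$
$o{\left(M \right)} = \left(290 + M\right) \left(M + M \left(-28 + M\right)\right)$ ($o{\left(M \right)} = \left(M + 290\right) \left(M + M \left(M - 28\right)\right) = \left(290 + M\right) \left(M + M \left(M - 28\right)\right) = \left(290 + M\right) \left(M + M \left(-28 + M\right)\right)$)
$-204533 + o{\left(-97 \right)} = -204533 - 97 \left(-7830 + \left(-97\right)^{2} + 263 \left(-97\right)\right) = -204533 - 97 \left(-7830 + 9409 - 25511\right) = -204533 - -2321404 = -204533 + 2321404 = 2116871$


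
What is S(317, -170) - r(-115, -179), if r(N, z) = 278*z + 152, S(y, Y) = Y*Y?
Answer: 78510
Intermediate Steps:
S(y, Y) = Y**2
r(N, z) = 152 + 278*z
S(317, -170) - r(-115, -179) = (-170)**2 - (152 + 278*(-179)) = 28900 - (152 - 49762) = 28900 - 1*(-49610) = 28900 + 49610 = 78510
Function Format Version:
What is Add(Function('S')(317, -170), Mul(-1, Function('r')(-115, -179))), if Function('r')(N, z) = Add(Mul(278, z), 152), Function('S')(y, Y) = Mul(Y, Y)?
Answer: 78510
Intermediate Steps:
Function('S')(y, Y) = Pow(Y, 2)
Function('r')(N, z) = Add(152, Mul(278, z))
Add(Function('S')(317, -170), Mul(-1, Function('r')(-115, -179))) = Add(Pow(-170, 2), Mul(-1, Add(152, Mul(278, -179)))) = Add(28900, Mul(-1, Add(152, -49762))) = Add(28900, Mul(-1, -49610)) = Add(28900, 49610) = 78510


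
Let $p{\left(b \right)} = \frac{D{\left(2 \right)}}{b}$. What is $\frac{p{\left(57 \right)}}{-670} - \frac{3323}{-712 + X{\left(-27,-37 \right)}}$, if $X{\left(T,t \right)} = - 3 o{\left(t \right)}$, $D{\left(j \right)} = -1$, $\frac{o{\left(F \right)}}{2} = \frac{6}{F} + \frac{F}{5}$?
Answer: $\frac{5869404194}{1177454985} \approx 4.9848$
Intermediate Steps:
$o{\left(F \right)} = \frac{12}{F} + \frac{2 F}{5}$ ($o{\left(F \right)} = 2 \left(\frac{6}{F} + \frac{F}{5}\right) = \frac{12}{F} + \frac{2 F}{5}$)
$X{\left(T,t \right)} = - \frac{36}{t} - \frac{6 t}{5}$ ($X{\left(T,t \right)} = - 3 \left(\frac{12}{t} + \frac{2 t}{5}\right) = - \frac{36}{t} - \frac{6 t}{5}$)
$p{\left(b \right)} = - \frac{1}{b}$
$\frac{p{\left(57 \right)}}{-670} - \frac{3323}{-712 + X{\left(-27,-37 \right)}} = \frac{\left(-1\right) \frac{1}{57}}{-670} - \frac{3323}{-712 - \left(- \frac{222}{5} + \frac{36}{-37}\right)} = \left(-1\right) \frac{1}{57} \left(- \frac{1}{670}\right) - \frac{3323}{-712 + \left(\left(-36\right) \left(- \frac{1}{37}\right) + \frac{222}{5}\right)} = \left(- \frac{1}{57}\right) \left(- \frac{1}{670}\right) - \frac{3323}{-712 + \left(\frac{36}{37} + \frac{222}{5}\right)} = \frac{1}{38190} - \frac{3323}{-712 + \frac{8394}{185}} = \frac{1}{38190} - \frac{3323}{- \frac{123326}{185}} = \frac{1}{38190} - - \frac{614755}{123326} = \frac{1}{38190} + \frac{614755}{123326} = \frac{5869404194}{1177454985}$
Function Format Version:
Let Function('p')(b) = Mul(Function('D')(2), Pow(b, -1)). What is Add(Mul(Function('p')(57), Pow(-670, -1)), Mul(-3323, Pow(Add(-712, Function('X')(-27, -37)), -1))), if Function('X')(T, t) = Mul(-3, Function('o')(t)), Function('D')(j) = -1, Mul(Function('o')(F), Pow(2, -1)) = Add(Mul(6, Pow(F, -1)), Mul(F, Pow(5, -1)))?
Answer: Rational(5869404194, 1177454985) ≈ 4.9848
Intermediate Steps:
Function('o')(F) = Add(Mul(12, Pow(F, -1)), Mul(Rational(2, 5), F)) (Function('o')(F) = Mul(2, Add(Mul(6, Pow(F, -1)), Mul(F, Pow(5, -1)))) = Mul(2, Add(Mul(6, Pow(F, -1)), Mul(F, Rational(1, 5)))) = Mul(2, Add(Mul(6, Pow(F, -1)), Mul(Rational(1, 5), F))) = Add(Mul(12, Pow(F, -1)), Mul(Rational(2, 5), F)))
Function('X')(T, t) = Add(Mul(-36, Pow(t, -1)), Mul(Rational(-6, 5), t)) (Function('X')(T, t) = Mul(-3, Add(Mul(12, Pow(t, -1)), Mul(Rational(2, 5), t))) = Add(Mul(-36, Pow(t, -1)), Mul(Rational(-6, 5), t)))
Function('p')(b) = Mul(-1, Pow(b, -1))
Add(Mul(Function('p')(57), Pow(-670, -1)), Mul(-3323, Pow(Add(-712, Function('X')(-27, -37)), -1))) = Add(Mul(Mul(-1, Pow(57, -1)), Pow(-670, -1)), Mul(-3323, Pow(Add(-712, Add(Mul(-36, Pow(-37, -1)), Mul(Rational(-6, 5), -37))), -1))) = Add(Mul(Mul(-1, Rational(1, 57)), Rational(-1, 670)), Mul(-3323, Pow(Add(-712, Add(Mul(-36, Rational(-1, 37)), Rational(222, 5))), -1))) = Add(Mul(Rational(-1, 57), Rational(-1, 670)), Mul(-3323, Pow(Add(-712, Add(Rational(36, 37), Rational(222, 5))), -1))) = Add(Rational(1, 38190), Mul(-3323, Pow(Add(-712, Rational(8394, 185)), -1))) = Add(Rational(1, 38190), Mul(-3323, Pow(Rational(-123326, 185), -1))) = Add(Rational(1, 38190), Mul(-3323, Rational(-185, 123326))) = Add(Rational(1, 38190), Rational(614755, 123326)) = Rational(5869404194, 1177454985)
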